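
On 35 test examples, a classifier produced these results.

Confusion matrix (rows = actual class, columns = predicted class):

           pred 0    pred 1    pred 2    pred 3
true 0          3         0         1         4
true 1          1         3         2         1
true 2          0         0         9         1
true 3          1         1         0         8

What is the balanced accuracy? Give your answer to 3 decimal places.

0.626

Balanced accuracy = mean of per-class recall.
  0: recall = 3/8 = 0.3750
  1: recall = 3/7 = 0.4286
  2: recall = 9/10 = 0.9000
  3: recall = 8/10 = 0.8000
Mean = (0.3750 + 0.4286 + 0.9000 + 0.8000) / 4 = 0.626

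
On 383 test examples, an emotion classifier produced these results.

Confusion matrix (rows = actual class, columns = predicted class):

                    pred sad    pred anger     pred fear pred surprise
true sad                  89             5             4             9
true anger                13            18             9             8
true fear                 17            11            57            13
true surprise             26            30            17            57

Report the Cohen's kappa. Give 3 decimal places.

0.427

Observed agreement pₒ = trace/N = 221/383 = 0.5770
Expected agreement pₑ = Σ (rowᵢ·colᵢ)/N² = (107·145 + 48·64 + 98·87 + 130·87)/383² = 0.2619
κ = (pₒ − pₑ)/(1 − pₑ) = (0.5770 − 0.2619)/(1 − 0.2619) = 0.427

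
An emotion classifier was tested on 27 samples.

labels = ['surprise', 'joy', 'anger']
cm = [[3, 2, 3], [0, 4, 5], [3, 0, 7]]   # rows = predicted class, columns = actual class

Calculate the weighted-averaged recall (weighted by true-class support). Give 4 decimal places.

Per-class recall (TP/(TP+FN)):
  surprise: TP=3, FN=0+3=3 → 3/6 = 0.50000
  joy: TP=4, FN=2+0=2 → 4/6 = 0.66667
  anger: TP=7, FN=3+5=8 → 7/15 = 0.46667
Weighted-recall = Σ (supportᵢ/N)·recallᵢ with N=27: (6/27)·0.50000 + (6/27)·0.66667 + (15/27)·0.46667 = 0.5185

0.5185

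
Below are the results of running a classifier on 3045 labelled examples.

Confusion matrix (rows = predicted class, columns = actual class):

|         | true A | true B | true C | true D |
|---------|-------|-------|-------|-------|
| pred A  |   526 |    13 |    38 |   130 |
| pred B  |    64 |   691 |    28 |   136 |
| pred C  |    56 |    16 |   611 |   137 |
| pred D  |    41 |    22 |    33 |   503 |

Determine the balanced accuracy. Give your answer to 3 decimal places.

0.778

Balanced accuracy = mean of per-class recall.
  A: recall = 526/687 = 0.7656
  B: recall = 691/742 = 0.9313
  C: recall = 611/710 = 0.8606
  D: recall = 503/906 = 0.5552
Mean = (0.7656 + 0.9313 + 0.8606 + 0.5552) / 4 = 0.778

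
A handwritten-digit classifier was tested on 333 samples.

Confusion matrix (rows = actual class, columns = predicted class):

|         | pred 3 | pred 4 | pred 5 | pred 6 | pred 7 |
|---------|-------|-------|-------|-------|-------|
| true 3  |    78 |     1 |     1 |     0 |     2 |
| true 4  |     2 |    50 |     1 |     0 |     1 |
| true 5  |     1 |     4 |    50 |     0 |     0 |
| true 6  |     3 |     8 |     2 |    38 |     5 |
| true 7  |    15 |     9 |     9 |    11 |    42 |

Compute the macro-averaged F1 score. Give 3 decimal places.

Per-class F1 score (2·TP/(2·TP+FP+FN)):
  3: TP=78, FP=2+1+3+15=21, FN=1+1+0+2=4 → 156/181 = 0.8619
  4: TP=50, FP=1+4+8+9=22, FN=2+1+0+1=4 → 100/126 = 0.7937
  5: TP=50, FP=1+1+2+9=13, FN=1+4+0+0=5 → 100/118 = 0.8475
  6: TP=38, FP=0+0+0+11=11, FN=3+8+2+5=18 → 76/105 = 0.7238
  7: TP=42, FP=2+1+0+5=8, FN=15+9+9+11=44 → 84/136 = 0.6176
Macro-F1 score = mean = (0.8619 + 0.7937 + 0.8475 + 0.7238 + 0.6176) / 5 = 0.769

0.769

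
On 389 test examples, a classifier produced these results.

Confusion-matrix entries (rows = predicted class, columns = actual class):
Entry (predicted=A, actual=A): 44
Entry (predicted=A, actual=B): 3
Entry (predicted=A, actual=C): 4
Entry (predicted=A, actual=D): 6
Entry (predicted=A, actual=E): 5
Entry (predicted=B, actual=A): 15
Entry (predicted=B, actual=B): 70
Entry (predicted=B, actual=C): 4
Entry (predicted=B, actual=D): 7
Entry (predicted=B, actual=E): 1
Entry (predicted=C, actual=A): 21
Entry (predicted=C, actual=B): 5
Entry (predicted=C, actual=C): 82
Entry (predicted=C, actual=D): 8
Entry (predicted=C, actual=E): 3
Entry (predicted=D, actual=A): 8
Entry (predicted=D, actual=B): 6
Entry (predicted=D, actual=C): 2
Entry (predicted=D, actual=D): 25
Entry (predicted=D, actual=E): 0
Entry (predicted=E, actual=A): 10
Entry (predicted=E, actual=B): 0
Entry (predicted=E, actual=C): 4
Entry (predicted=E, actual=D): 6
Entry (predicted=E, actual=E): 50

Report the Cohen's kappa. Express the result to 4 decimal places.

Observed agreement pₒ = trace/N = 271/389 = 0.69666
Expected agreement pₑ = Σ (rowᵢ·colᵢ)/N² = (98·62 + 84·97 + 96·119 + 52·41 + 59·70)/389² = 0.21088
κ = (pₒ − pₑ)/(1 − pₑ) = (0.69666 − 0.21088)/(1 − 0.21088) = 0.6156

0.6156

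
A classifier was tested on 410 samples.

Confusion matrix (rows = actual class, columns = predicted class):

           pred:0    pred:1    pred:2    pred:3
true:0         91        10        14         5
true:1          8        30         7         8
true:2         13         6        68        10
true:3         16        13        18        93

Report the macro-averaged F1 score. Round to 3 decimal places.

0.666

Per-class F1 score (2·TP/(2·TP+FP+FN)):
  0: TP=91, FP=8+13+16=37, FN=10+14+5=29 → 182/248 = 0.7339
  1: TP=30, FP=10+6+13=29, FN=8+7+8=23 → 60/112 = 0.5357
  2: TP=68, FP=14+7+18=39, FN=13+6+10=29 → 136/204 = 0.6667
  3: TP=93, FP=5+8+10=23, FN=16+13+18=47 → 186/256 = 0.7266
Macro-F1 score = mean = (0.7339 + 0.5357 + 0.6667 + 0.7266) / 4 = 0.666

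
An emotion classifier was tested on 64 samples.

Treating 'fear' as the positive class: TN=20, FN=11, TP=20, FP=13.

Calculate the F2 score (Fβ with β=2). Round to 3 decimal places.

0.637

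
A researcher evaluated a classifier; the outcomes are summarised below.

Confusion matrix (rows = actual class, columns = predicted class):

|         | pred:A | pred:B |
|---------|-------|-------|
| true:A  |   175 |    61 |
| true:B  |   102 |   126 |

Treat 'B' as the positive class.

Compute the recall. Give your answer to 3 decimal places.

0.553

Recall = TP/(TP+FN) = 126/(126+102) = 126/228 = 0.553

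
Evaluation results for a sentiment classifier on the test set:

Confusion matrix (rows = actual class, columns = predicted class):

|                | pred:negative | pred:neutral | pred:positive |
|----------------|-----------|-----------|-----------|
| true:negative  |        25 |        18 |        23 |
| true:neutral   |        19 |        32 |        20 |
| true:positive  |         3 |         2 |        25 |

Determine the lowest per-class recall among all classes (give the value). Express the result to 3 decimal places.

Per-class recall (TP/(TP+FN)):
  negative: TP=25, FN=18+23=41 → 25/66 = 0.3788
  neutral: TP=32, FN=19+20=39 → 32/71 = 0.4507
  positive: TP=25, FN=3+2=5 → 25/30 = 0.8333
Lowest is class 'negative' with recall = 0.379.

0.379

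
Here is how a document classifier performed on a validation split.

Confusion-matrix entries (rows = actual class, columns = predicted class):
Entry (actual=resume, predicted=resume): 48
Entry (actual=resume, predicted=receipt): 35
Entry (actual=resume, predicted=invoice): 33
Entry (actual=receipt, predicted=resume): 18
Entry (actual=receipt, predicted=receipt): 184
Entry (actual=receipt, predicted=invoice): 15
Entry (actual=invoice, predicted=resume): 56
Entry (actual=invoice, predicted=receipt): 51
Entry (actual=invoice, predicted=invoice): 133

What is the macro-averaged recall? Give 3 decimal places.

Per-class recall (TP/(TP+FN)):
  resume: TP=48, FN=35+33=68 → 48/116 = 0.4138
  receipt: TP=184, FN=18+15=33 → 184/217 = 0.8479
  invoice: TP=133, FN=56+51=107 → 133/240 = 0.5542
Macro-recall = mean = (0.4138 + 0.8479 + 0.5542) / 3 = 0.605

0.605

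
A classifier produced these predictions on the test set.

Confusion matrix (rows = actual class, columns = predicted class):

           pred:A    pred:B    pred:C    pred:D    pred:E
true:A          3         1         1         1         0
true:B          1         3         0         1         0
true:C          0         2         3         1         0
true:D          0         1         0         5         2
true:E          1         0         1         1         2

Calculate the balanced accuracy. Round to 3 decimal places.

Balanced accuracy = mean of per-class recall.
  A: recall = 3/6 = 0.5000
  B: recall = 3/5 = 0.6000
  C: recall = 3/6 = 0.5000
  D: recall = 5/8 = 0.6250
  E: recall = 2/5 = 0.4000
Mean = (0.5000 + 0.6000 + 0.5000 + 0.6250 + 0.4000) / 5 = 0.525

0.525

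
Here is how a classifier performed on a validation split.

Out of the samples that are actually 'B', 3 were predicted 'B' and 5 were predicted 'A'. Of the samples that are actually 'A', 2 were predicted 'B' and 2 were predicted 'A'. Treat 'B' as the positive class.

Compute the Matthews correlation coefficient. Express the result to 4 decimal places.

-0.1195

MCC = (TP·TN − FP·FN) / √((TP+FP)(TP+FN)(TN+FP)(TN+FN))
Numerator = 3·2 − 2·5 = -4
Denominator = √(5·8·4·7) = √1120 = 33.4664
MCC = -4 / 33.4664 = -0.1195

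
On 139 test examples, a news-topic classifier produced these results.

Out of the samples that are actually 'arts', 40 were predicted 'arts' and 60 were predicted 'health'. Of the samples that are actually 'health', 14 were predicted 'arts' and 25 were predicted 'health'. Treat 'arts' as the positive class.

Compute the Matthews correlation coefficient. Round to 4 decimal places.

0.0378

MCC = (TP·TN − FP·FN) / √((TP+FP)(TP+FN)(TN+FP)(TN+FN))
Numerator = 40·25 − 14·60 = 160
Denominator = √(54·100·39·85) = √17901000 = 4230.9573
MCC = 160 / 4230.9573 = 0.0378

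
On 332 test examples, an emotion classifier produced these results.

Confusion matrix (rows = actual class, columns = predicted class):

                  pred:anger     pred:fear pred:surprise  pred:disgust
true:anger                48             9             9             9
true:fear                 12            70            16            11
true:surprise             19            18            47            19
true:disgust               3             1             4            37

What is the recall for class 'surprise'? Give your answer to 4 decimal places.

0.4563

recall = TP/(TP+FN).
surprise: TP=47, FN=19+18+19=56 → 47/103 = 0.45631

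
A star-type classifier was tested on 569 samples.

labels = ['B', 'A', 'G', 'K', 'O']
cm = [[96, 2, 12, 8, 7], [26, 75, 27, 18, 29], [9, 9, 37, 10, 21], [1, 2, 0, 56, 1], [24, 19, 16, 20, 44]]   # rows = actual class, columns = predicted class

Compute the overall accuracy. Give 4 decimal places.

Accuracy = trace / total = (96+75+37+56+44=308) / 569 = 308/569 = 0.5413

0.5413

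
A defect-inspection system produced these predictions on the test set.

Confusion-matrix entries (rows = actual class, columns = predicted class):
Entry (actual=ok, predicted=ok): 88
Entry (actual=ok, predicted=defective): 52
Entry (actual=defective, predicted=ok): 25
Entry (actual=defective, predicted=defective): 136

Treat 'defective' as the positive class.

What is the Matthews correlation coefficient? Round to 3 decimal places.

MCC = (TP·TN − FP·FN) / √((TP+FP)(TP+FN)(TN+FP)(TN+FN))
Numerator = 136·88 − 52·25 = 10668
Denominator = √(188·161·140·113) = √478839760 = 21882.4075
MCC = 10668 / 21882.4075 = 0.488

0.488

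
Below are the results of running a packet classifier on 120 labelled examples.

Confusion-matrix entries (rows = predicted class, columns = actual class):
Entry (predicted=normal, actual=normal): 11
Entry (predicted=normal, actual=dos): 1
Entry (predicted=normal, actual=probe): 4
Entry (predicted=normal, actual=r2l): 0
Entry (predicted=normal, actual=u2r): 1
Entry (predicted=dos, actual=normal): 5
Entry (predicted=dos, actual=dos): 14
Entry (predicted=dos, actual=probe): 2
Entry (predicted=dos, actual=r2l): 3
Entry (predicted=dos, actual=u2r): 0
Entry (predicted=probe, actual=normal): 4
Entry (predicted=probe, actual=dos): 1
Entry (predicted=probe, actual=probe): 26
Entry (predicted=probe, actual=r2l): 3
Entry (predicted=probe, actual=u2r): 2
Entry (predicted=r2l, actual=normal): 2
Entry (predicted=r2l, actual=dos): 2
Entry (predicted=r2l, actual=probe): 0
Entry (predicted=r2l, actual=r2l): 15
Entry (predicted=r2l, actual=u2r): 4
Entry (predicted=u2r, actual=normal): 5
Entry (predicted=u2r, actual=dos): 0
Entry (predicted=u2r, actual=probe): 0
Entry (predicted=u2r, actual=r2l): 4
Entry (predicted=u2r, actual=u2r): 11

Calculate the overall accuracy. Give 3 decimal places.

Accuracy = trace / total = (11+14+26+15+11=77) / 120 = 77/120 = 0.642

0.642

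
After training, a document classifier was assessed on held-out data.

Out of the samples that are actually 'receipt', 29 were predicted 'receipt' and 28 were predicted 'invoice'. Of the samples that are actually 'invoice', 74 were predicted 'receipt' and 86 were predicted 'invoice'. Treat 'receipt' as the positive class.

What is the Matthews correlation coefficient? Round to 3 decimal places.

MCC = (TP·TN − FP·FN) / √((TP+FP)(TP+FN)(TN+FP)(TN+FN))
Numerator = 29·86 − 74·28 = 422
Denominator = √(103·57·160·114) = √107087040 = 10348.2868
MCC = 422 / 10348.2868 = 0.041

0.041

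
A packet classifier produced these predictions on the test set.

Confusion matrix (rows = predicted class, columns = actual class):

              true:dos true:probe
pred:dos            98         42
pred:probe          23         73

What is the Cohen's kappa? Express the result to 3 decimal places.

0.447

Observed agreement pₒ = trace/N = 171/236 = 0.7246
Expected agreement pₑ = Σ (rowᵢ·colᵢ)/N² = (121·140 + 115·96)/236² = 0.5024
κ = (pₒ − pₑ)/(1 − pₑ) = (0.7246 − 0.5024)/(1 − 0.5024) = 0.447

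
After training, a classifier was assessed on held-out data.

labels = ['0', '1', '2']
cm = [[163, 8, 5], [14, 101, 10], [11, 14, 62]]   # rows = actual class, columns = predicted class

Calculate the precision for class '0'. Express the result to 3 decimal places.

precision = TP/(TP+FP).
0: TP=163, FP=14+11=25 → 163/188 = 0.8670

0.867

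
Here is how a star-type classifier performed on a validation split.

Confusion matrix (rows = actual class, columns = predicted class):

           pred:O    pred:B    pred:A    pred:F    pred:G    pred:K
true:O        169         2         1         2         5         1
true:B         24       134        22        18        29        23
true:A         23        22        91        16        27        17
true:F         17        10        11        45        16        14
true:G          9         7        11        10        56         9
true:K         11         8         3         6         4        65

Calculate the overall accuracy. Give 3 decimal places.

0.597

Accuracy = trace / total = (169+134+91+45+56+65=560) / 938 = 560/938 = 0.597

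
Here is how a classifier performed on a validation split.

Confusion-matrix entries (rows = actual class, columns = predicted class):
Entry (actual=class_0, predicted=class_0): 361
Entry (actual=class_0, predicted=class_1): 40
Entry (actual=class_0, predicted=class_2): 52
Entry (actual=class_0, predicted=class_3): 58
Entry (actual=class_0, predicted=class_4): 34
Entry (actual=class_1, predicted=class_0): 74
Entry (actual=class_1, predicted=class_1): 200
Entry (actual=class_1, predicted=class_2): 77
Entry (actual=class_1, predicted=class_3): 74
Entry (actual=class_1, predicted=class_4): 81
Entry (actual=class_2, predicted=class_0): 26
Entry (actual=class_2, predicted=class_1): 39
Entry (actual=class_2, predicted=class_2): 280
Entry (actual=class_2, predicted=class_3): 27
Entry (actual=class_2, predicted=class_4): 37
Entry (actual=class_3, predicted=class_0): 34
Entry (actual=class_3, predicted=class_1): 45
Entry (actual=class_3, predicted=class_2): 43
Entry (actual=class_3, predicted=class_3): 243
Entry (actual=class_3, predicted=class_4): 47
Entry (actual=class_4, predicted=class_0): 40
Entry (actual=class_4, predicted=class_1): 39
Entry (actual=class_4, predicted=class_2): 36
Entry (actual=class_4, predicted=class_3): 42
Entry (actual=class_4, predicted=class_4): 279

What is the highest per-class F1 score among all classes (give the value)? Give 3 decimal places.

0.669

Per-class F1 score (2·TP/(2·TP+FP+FN)):
  class_0: TP=361, FP=74+26+34+40=174, FN=40+52+58+34=184 → 722/1080 = 0.6685
  class_1: TP=200, FP=40+39+45+39=163, FN=74+77+74+81=306 → 400/869 = 0.4603
  class_2: TP=280, FP=52+77+43+36=208, FN=26+39+27+37=129 → 560/897 = 0.6243
  class_3: TP=243, FP=58+74+27+42=201, FN=34+45+43+47=169 → 486/856 = 0.5678
  class_4: TP=279, FP=34+81+37+47=199, FN=40+39+36+42=157 → 558/914 = 0.6105
Highest is class 'class_0' with F1 score = 0.669.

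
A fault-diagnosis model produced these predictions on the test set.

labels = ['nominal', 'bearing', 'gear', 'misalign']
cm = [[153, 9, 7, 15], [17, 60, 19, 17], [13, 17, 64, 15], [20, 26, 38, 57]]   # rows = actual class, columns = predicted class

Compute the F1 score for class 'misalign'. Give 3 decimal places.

0.465

One-vs-rest for 'misalign': TP = diagonal; FP = other classes predicted 'misalign'; FN = 'misalign' predicted as other.
F1 score = 2·TP/(2·TP+FP+FN).
misalign: TP=57, FP=15+17+15=47, FN=20+26+38=84 → 114/245 = 0.4653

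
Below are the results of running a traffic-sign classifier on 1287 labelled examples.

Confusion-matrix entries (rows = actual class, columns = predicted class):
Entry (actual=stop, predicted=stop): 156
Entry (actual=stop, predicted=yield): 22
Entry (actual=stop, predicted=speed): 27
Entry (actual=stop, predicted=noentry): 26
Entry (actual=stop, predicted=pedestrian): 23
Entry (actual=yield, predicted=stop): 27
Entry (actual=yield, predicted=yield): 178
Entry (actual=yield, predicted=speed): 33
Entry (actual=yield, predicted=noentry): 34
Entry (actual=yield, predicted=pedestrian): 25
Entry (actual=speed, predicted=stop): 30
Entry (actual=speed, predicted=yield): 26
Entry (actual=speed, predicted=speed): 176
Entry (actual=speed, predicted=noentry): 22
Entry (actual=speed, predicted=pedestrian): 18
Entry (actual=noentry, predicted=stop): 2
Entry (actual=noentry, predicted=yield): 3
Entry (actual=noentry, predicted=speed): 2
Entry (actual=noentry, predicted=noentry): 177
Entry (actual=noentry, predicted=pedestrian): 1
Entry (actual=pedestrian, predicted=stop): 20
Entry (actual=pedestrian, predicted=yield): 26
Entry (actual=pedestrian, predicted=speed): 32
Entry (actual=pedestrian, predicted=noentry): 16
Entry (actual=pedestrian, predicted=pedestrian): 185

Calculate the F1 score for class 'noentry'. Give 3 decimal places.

Take TP from the diagonal, FP from the rest of the 'noentry' prediction marginal, FN from the rest of the 'noentry' actual marginal.
F1 score = 2·TP/(2·TP+FP+FN).
noentry: TP=177, FP=26+34+22+16=98, FN=2+3+2+1=8 → 354/460 = 0.7696

0.770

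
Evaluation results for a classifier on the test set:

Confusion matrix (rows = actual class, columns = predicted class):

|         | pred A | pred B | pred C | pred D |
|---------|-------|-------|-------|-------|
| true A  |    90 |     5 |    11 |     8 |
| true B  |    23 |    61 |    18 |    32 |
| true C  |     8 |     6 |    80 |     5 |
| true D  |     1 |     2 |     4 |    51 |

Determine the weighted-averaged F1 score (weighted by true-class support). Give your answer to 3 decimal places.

0.688

Per-class F1 score (2·TP/(2·TP+FP+FN)):
  A: TP=90, FP=23+8+1=32, FN=5+11+8=24 → 180/236 = 0.7627
  B: TP=61, FP=5+6+2=13, FN=23+18+32=73 → 122/208 = 0.5865
  C: TP=80, FP=11+18+4=33, FN=8+6+5=19 → 160/212 = 0.7547
  D: TP=51, FP=8+32+5=45, FN=1+2+4=7 → 102/154 = 0.6623
Weighted-F1 score = Σ (supportᵢ/N)·F1 scoreᵢ with N=405: (114/405)·0.7627 + (134/405)·0.5865 + (99/405)·0.7547 + (58/405)·0.6623 = 0.688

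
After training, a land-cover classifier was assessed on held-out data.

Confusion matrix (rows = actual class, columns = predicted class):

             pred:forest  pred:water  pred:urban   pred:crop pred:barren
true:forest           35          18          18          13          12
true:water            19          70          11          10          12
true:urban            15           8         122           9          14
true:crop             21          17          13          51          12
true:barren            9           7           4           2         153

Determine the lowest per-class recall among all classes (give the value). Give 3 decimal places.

Per-class recall (TP/(TP+FN)):
  forest: TP=35, FN=18+18+13+12=61 → 35/96 = 0.3646
  water: TP=70, FN=19+11+10+12=52 → 70/122 = 0.5738
  urban: TP=122, FN=15+8+9+14=46 → 122/168 = 0.7262
  crop: TP=51, FN=21+17+13+12=63 → 51/114 = 0.4474
  barren: TP=153, FN=9+7+4+2=22 → 153/175 = 0.8743
Lowest is class 'forest' with recall = 0.365.

0.365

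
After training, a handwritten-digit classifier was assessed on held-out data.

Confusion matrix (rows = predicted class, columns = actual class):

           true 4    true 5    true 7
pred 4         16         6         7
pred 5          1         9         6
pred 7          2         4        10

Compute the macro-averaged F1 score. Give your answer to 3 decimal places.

Per-class F1 score (2·TP/(2·TP+FP+FN)):
  4: TP=16, FP=6+7=13, FN=1+2=3 → 32/48 = 0.6667
  5: TP=9, FP=1+6=7, FN=6+4=10 → 18/35 = 0.5143
  7: TP=10, FP=2+4=6, FN=7+6=13 → 20/39 = 0.5128
Macro-F1 score = mean = (0.6667 + 0.5143 + 0.5128) / 3 = 0.565

0.565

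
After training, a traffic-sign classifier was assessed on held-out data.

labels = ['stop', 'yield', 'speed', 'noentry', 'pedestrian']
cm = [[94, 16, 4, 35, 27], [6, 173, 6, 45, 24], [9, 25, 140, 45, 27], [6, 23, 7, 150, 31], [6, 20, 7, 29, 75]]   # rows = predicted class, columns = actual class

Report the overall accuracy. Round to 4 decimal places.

Accuracy = trace / total = (94+173+140+150+75=632) / 1030 = 632/1030 = 0.6136

0.6136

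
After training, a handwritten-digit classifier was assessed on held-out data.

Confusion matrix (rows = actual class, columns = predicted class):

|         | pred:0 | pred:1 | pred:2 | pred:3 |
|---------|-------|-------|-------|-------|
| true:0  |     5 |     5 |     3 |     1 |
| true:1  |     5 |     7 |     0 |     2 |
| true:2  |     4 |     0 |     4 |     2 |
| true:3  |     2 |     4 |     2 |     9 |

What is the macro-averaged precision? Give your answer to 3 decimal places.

Per-class precision (TP/(TP+FP)):
  0: TP=5, FP=5+4+2=11 → 5/16 = 0.3125
  1: TP=7, FP=5+0+4=9 → 7/16 = 0.4375
  2: TP=4, FP=3+0+2=5 → 4/9 = 0.4444
  3: TP=9, FP=1+2+2=5 → 9/14 = 0.6429
Macro-precision = mean = (0.3125 + 0.4375 + 0.4444 + 0.6429) / 4 = 0.459

0.459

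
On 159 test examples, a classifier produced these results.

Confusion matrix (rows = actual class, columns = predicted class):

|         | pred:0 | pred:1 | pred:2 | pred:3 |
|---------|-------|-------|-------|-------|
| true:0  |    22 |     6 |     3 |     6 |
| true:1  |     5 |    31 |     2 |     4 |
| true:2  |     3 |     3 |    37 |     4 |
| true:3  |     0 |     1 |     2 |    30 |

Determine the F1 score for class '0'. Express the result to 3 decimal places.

0.657

One-vs-rest for '0': TP = diagonal; FP = other classes predicted '0'; FN = '0' predicted as other.
F1 score = 2·TP/(2·TP+FP+FN).
0: TP=22, FP=5+3+0=8, FN=6+3+6=15 → 44/67 = 0.6567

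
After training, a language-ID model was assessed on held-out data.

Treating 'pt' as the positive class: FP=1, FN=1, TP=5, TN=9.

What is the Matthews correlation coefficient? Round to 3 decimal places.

MCC = (TP·TN − FP·FN) / √((TP+FP)(TP+FN)(TN+FP)(TN+FN))
Numerator = 5·9 − 1·1 = 44
Denominator = √(6·6·10·10) = √3600 = 60.0000
MCC = 44 / 60.0000 = 0.733

0.733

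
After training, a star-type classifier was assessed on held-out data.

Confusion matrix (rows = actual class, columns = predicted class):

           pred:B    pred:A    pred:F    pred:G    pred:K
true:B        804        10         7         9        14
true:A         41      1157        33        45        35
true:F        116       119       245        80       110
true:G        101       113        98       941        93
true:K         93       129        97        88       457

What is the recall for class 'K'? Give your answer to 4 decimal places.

0.5289

recall = TP/(TP+FN).
K: TP=457, FN=93+129+97+88=407 → 457/864 = 0.52894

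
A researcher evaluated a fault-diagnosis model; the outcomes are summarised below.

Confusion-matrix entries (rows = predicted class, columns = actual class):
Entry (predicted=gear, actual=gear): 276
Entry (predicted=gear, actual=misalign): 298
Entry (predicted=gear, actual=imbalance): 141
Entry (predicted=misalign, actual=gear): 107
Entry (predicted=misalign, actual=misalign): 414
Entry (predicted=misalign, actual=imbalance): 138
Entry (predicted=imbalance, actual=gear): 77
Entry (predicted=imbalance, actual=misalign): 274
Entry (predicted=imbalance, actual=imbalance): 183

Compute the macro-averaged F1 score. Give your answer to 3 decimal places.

Per-class F1 score (2·TP/(2·TP+FP+FN)):
  gear: TP=276, FP=298+141=439, FN=107+77=184 → 552/1175 = 0.4698
  misalign: TP=414, FP=107+138=245, FN=298+274=572 → 828/1645 = 0.5033
  imbalance: TP=183, FP=77+274=351, FN=141+138=279 → 366/996 = 0.3675
Macro-F1 score = mean = (0.4698 + 0.5033 + 0.3675) / 3 = 0.447

0.447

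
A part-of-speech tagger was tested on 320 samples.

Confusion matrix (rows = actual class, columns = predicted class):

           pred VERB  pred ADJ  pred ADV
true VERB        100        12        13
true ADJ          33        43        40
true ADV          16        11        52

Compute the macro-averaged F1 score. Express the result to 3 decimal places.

Per-class F1 score (2·TP/(2·TP+FP+FN)):
  VERB: TP=100, FP=33+16=49, FN=12+13=25 → 200/274 = 0.7299
  ADJ: TP=43, FP=12+11=23, FN=33+40=73 → 86/182 = 0.4725
  ADV: TP=52, FP=13+40=53, FN=16+11=27 → 104/184 = 0.5652
Macro-F1 score = mean = (0.7299 + 0.4725 + 0.5652) / 3 = 0.589

0.589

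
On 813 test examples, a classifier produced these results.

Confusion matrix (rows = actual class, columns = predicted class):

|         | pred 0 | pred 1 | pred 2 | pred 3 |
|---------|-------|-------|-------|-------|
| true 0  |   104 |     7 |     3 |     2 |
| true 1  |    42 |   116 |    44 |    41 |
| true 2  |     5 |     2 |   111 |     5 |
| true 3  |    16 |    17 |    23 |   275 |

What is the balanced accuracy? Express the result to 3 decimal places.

0.777

Balanced accuracy = mean of per-class recall.
  0: recall = 104/116 = 0.8966
  1: recall = 116/243 = 0.4774
  2: recall = 111/123 = 0.9024
  3: recall = 275/331 = 0.8308
Mean = (0.8966 + 0.4774 + 0.9024 + 0.8308) / 4 = 0.777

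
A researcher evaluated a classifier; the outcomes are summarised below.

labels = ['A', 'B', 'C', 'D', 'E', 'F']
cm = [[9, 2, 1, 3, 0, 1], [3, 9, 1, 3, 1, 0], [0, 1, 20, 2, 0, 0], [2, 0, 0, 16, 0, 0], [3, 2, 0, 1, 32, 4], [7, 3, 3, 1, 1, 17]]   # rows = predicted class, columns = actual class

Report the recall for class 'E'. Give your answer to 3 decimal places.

0.941

Take TP from the diagonal, FP from the rest of the 'E' prediction marginal, FN from the rest of the 'E' actual marginal.
recall = TP/(TP+FN).
E: TP=32, FN=0+1+0+0+1=2 → 32/34 = 0.9412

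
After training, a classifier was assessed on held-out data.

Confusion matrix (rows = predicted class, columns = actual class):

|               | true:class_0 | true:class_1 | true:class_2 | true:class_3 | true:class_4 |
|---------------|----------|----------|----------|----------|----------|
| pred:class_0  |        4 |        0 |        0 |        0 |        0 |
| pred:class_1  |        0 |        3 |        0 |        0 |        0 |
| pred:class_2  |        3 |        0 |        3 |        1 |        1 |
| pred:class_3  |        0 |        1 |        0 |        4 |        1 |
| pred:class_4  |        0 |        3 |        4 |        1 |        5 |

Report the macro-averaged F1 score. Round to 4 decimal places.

Per-class F1 score (2·TP/(2·TP+FP+FN)):
  class_0: TP=4, FP=0+0+0+0=0, FN=0+3+0+0=3 → 8/11 = 0.72727
  class_1: TP=3, FP=0+0+0+0=0, FN=0+0+1+3=4 → 6/10 = 0.60000
  class_2: TP=3, FP=3+0+1+1=5, FN=0+0+0+4=4 → 6/15 = 0.40000
  class_3: TP=4, FP=0+1+0+1=2, FN=0+0+1+1=2 → 8/12 = 0.66667
  class_4: TP=5, FP=0+3+4+1=8, FN=0+0+1+1=2 → 10/20 = 0.50000
Macro-F1 score = mean = (0.72727 + 0.60000 + 0.40000 + 0.66667 + 0.50000) / 5 = 0.5788

0.5788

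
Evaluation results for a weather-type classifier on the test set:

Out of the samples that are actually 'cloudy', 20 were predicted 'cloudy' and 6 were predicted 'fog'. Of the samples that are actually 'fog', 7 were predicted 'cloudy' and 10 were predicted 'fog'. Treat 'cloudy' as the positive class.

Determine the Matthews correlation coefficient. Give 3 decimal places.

MCC = (TP·TN − FP·FN) / √((TP+FP)(TP+FN)(TN+FP)(TN+FN))
Numerator = 20·10 − 7·6 = 158
Denominator = √(27·26·17·16) = √190944 = 436.9714
MCC = 158 / 436.9714 = 0.362

0.362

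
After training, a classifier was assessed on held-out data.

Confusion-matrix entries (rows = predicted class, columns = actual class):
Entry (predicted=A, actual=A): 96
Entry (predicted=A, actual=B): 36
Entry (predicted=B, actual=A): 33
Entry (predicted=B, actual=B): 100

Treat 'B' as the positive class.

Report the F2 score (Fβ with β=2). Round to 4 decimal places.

0.7386

Fβ = (1+β²)·TP / ((1+β²)·TP + β²·FN + FP), with β²=4
= 5·100 / (5·100 + 4·36 + 33) = 0.7386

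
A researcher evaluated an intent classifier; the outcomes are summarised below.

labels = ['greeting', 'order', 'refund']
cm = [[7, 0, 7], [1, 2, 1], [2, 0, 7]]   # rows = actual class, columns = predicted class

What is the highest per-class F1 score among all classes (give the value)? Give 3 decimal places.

0.667

Per-class F1 score (2·TP/(2·TP+FP+FN)):
  greeting: TP=7, FP=1+2=3, FN=0+7=7 → 14/24 = 0.5833
  order: TP=2, FP=0+0=0, FN=1+1=2 → 4/6 = 0.6667
  refund: TP=7, FP=7+1=8, FN=2+0=2 → 14/24 = 0.5833
Highest is class 'order' with F1 score = 0.667.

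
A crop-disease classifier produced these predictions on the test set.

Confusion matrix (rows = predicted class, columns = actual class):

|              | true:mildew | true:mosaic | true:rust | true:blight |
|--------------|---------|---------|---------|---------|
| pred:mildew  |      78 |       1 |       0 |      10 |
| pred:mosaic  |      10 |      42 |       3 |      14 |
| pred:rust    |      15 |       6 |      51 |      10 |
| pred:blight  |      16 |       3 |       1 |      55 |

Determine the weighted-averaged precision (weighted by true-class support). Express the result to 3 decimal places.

0.747

Per-class precision (TP/(TP+FP)):
  mildew: TP=78, FP=1+0+10=11 → 78/89 = 0.8764
  mosaic: TP=42, FP=10+3+14=27 → 42/69 = 0.6087
  rust: TP=51, FP=15+6+10=31 → 51/82 = 0.6220
  blight: TP=55, FP=16+3+1=20 → 55/75 = 0.7333
Weighted-precision = Σ (supportᵢ/N)·precisionᵢ with N=315: (119/315)·0.8764 + (52/315)·0.6087 + (55/315)·0.6220 + (89/315)·0.7333 = 0.747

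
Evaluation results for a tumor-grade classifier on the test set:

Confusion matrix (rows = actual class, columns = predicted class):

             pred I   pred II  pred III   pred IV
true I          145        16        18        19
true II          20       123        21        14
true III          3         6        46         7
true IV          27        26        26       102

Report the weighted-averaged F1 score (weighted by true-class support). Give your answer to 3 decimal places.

0.677

Per-class F1 score (2·TP/(2·TP+FP+FN)):
  I: TP=145, FP=20+3+27=50, FN=16+18+19=53 → 290/393 = 0.7379
  II: TP=123, FP=16+6+26=48, FN=20+21+14=55 → 246/349 = 0.7049
  III: TP=46, FP=18+21+26=65, FN=3+6+7=16 → 92/173 = 0.5318
  IV: TP=102, FP=19+14+7=40, FN=27+26+26=79 → 204/323 = 0.6316
Weighted-F1 score = Σ (supportᵢ/N)·F1 scoreᵢ with N=619: (198/619)·0.7379 + (178/619)·0.7049 + (62/619)·0.5318 + (181/619)·0.6316 = 0.677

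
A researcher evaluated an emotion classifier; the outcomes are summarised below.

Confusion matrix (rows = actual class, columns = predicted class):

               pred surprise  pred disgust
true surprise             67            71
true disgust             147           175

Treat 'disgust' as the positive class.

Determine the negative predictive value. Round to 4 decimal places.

NPV = TN/(TN+FN) = 67/(67+147) = 0.3131

0.3131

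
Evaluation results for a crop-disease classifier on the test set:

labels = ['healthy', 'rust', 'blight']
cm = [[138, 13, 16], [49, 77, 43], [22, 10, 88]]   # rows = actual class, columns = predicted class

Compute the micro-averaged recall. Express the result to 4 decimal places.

Micro-averaging pools counts across classes: ΣTP=303, ΣFP=153, ΣFN=153.
Micro-recall = TP/(TP+FN) on pooled counts = 0.6645 (equals overall accuracy in single-label multiclass).

0.6645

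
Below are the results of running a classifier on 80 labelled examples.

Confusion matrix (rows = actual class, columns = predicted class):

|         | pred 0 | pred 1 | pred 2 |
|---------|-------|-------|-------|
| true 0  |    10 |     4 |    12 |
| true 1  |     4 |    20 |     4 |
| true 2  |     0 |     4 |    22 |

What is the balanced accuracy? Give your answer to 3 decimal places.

0.648

Balanced accuracy = mean of per-class recall.
  0: recall = 10/26 = 0.3846
  1: recall = 20/28 = 0.7143
  2: recall = 22/26 = 0.8462
Mean = (0.3846 + 0.7143 + 0.8462) / 3 = 0.648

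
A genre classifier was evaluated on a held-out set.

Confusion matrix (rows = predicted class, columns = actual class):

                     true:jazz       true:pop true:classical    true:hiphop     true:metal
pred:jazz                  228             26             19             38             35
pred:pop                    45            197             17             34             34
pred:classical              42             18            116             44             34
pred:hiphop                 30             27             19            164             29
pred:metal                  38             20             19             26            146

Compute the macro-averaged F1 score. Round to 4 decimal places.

0.5826

Per-class F1 score (2·TP/(2·TP+FP+FN)):
  jazz: TP=228, FP=26+19+38+35=118, FN=45+42+30+38=155 → 456/729 = 0.62551
  pop: TP=197, FP=45+17+34+34=130, FN=26+18+27+20=91 → 394/615 = 0.64065
  classical: TP=116, FP=42+18+44+34=138, FN=19+17+19+19=74 → 232/444 = 0.52252
  hiphop: TP=164, FP=30+27+19+29=105, FN=38+34+44+26=142 → 328/575 = 0.57043
  metal: TP=146, FP=38+20+19+26=103, FN=35+34+34+29=132 → 292/527 = 0.55408
Macro-F1 score = mean = (0.62551 + 0.64065 + 0.52252 + 0.57043 + 0.55408) / 5 = 0.5826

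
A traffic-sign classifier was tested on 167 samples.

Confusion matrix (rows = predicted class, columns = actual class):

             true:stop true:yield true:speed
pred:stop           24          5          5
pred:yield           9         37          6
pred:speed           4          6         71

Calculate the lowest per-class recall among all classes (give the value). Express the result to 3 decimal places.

Per-class recall (TP/(TP+FN)):
  stop: TP=24, FN=9+4=13 → 24/37 = 0.6486
  yield: TP=37, FN=5+6=11 → 37/48 = 0.7708
  speed: TP=71, FN=5+6=11 → 71/82 = 0.8659
Lowest is class 'stop' with recall = 0.649.

0.649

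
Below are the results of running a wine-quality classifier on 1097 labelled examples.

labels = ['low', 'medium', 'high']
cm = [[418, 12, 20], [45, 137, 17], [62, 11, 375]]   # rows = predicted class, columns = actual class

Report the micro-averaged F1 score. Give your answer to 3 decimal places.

0.848

Micro-averaging pools counts across classes: ΣTP=930, ΣFP=167, ΣFN=167.
Micro-F1 score = 2·TP/(2·TP+FP+FN) on pooled counts = 0.848 (equals overall accuracy in single-label multiclass).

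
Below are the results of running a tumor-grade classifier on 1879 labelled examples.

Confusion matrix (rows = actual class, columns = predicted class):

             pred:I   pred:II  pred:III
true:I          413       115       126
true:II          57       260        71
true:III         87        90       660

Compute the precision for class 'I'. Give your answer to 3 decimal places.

Treat 'I' as positive and all other classes as negative.
precision = TP/(TP+FP).
I: TP=413, FP=57+87=144 → 413/557 = 0.7415

0.741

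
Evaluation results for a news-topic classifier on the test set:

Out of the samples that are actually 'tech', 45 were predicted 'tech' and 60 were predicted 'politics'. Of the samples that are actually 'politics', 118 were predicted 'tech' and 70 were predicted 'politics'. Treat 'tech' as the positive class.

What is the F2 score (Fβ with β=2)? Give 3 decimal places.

0.386

Fβ = (1+β²)·TP / ((1+β²)·TP + β²·FN + FP), with β²=4
= 5·45 / (5·45 + 4·60 + 118) = 0.386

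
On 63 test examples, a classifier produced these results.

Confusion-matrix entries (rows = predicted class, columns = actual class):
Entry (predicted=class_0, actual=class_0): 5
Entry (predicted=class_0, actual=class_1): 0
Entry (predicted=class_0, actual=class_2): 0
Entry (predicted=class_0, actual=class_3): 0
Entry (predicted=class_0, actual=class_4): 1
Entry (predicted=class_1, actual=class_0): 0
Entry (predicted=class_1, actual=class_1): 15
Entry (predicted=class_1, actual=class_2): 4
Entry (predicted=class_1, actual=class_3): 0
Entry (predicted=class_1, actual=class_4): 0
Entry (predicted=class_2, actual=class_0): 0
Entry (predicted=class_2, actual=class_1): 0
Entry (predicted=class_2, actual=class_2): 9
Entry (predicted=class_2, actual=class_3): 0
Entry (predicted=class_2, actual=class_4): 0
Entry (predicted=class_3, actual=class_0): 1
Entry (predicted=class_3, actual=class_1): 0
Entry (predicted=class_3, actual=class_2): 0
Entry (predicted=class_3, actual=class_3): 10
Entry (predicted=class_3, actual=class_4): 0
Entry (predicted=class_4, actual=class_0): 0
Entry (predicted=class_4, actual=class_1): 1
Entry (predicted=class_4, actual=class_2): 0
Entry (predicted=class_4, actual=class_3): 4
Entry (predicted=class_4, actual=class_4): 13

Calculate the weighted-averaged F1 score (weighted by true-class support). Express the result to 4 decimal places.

Per-class F1 score (2·TP/(2·TP+FP+FN)):
  class_0: TP=5, FP=0+0+0+1=1, FN=0+0+1+0=1 → 10/12 = 0.83333
  class_1: TP=15, FP=0+4+0+0=4, FN=0+0+0+1=1 → 30/35 = 0.85714
  class_2: TP=9, FP=0+0+0+0=0, FN=0+4+0+0=4 → 18/22 = 0.81818
  class_3: TP=10, FP=1+0+0+0=1, FN=0+0+0+4=4 → 20/25 = 0.80000
  class_4: TP=13, FP=0+1+0+4=5, FN=1+0+0+0=1 → 26/32 = 0.81250
Weighted-F1 score = Σ (supportᵢ/N)·F1 scoreᵢ with N=63: (6/63)·0.83333 + (16/63)·0.85714 + (13/63)·0.81818 + (14/63)·0.80000 + (14/63)·0.81250 = 0.8242

0.8242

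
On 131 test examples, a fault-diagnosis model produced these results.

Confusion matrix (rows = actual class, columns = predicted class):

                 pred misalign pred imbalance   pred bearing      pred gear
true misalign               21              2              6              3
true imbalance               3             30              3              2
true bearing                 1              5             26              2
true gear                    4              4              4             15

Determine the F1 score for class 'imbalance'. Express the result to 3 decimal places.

One-vs-rest for 'imbalance': TP = diagonal; FP = other classes predicted 'imbalance'; FN = 'imbalance' predicted as other.
F1 score = 2·TP/(2·TP+FP+FN).
imbalance: TP=30, FP=2+5+4=11, FN=3+3+2=8 → 60/79 = 0.7595

0.759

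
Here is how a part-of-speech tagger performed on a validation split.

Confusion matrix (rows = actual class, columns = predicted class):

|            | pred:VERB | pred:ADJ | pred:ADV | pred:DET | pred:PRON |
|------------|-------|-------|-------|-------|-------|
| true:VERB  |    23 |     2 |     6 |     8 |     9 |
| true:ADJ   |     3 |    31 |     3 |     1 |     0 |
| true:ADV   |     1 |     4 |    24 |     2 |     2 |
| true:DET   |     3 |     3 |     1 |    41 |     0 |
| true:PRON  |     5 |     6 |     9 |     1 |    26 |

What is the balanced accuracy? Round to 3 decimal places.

Balanced accuracy = mean of per-class recall.
  VERB: recall = 23/48 = 0.4792
  ADJ: recall = 31/38 = 0.8158
  ADV: recall = 24/33 = 0.7273
  DET: recall = 41/48 = 0.8542
  PRON: recall = 26/47 = 0.5532
Mean = (0.4792 + 0.8158 + 0.7273 + 0.8542 + 0.5532) / 5 = 0.686

0.686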